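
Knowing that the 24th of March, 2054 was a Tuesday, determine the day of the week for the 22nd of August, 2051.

Tuesday

Count forward from the earlier date (August 22, 2051) to the later (March 24, 2054):
Day-of-year of August 22, 2051: 234.
Day-of-year of March 24, 2054: 83.
2051 has 365 days, so 365 − 234 = 131 days remain in 2051.
Full years: 2052: 366; 2053: 365. Sum = 731.
Total: 131 + 731 + 83 = 945 days.
945 is a multiple of 7, so the 22nd of August, 2051 falls on the same weekday: Tuesday.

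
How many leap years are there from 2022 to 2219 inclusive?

47

Years divisible by 4: 2024, 2028, …, 2216 — 49 in all.
Of these, 2100, 2200 are divisible by 100 but not 400, so not leap.
Leap years: 49 − 2 = 47.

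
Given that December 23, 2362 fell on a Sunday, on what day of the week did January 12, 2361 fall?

Thursday

Count forward from the earlier date (January 12, 2361) to the later (December 23, 2362):
Day-of-year of January 12, 2361: 12.
Day-of-year of December 23, 2362: 357.
2361 has 365 days, so 365 − 12 = 353 days remain in 2361.
Total: 353 + 357 = 710 days.
710 mod 7 = 3, so 3 days before Sunday is Thursday.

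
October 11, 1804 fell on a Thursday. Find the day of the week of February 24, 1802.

Count forward from the earlier date (February 24, 1802) to the later (October 11, 1804):
Day-of-year of February 24, 1802: 55.
Day-of-year of October 11, 1804: 285.
1802 has 365 days, so 365 − 55 = 310 days remain in 1802.
Full years: 1803: 365. Sum = 365.
Total: 310 + 365 + 285 = 960 days.
960 mod 7 = 1, so 1 day before Thursday is Wednesday.

Wednesday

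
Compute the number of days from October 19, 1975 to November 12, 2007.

11712

From October 19, 1975 to October 19, 2007: 32 years, of which 8 contain a Feb 29 — 24×365 + 8×366 = 11688 days.
(2000 is a leap year (divisible by 400).)
October 2007: 31 − 19 = 12 days remain.
November 1–12, 2007: 12 days.
Residual: 24 days.
Total: 11712 days.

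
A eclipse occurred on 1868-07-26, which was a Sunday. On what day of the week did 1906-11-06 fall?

Tuesday

Day-of-year of July 26, 1868: 208.
Day-of-year of November 6, 1906: 310.
1868 has 366 days, so 366 − 208 = 158 days remain in 1868.
Full years 1869–1905: 29 common + 8 leap = 29×365 + 8×366 = 13513 days.
Total: 158 + 13513 + 310 = 13981 days.
13981 mod 7 = 2, so 2 days after Sunday is Tuesday.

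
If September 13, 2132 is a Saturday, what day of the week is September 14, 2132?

Within September 2132: 14 − 13 = 1 day.
1 mod 7 = 1, so 1 day after Saturday is Sunday.

Sunday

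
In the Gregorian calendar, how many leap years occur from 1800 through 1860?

Years divisible by 4: 1800, 1804, …, 1860 — 16 in all.
Of these, 1800 is divisible by 100 but not 400, so not leap.
Leap years: 16 − 1 = 15.

15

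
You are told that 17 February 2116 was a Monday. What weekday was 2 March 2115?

Count forward from the earlier date (March 2, 2115) to the later (February 17, 2116):
Day-of-year of March 2, 2115: 61.
Day-of-year of February 17, 2116: 48.
2115 has 365 days, so 365 − 61 = 304 days remain in 2115.
Total: 304 + 48 = 352 days.
352 mod 7 = 2, so 2 days before Monday is Saturday.

Saturday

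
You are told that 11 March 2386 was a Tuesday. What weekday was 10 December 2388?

Day-of-year of March 11, 2386: 70.
Day-of-year of December 10, 2388: 345.
2386 has 365 days, so 365 − 70 = 295 days remain in 2386.
Full years: 2387: 365. Sum = 365.
Total: 295 + 365 + 345 = 1005 days.
1005 mod 7 = 4, so 4 days after Tuesday is Saturday.

Saturday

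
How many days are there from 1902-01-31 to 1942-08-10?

Day-of-year of January 31, 1902: 31.
Day-of-year of August 10, 1942: 222.
1902 has 365 days, so 365 − 31 = 334 days remain in 1902.
Full years 1903–1941: 29 common + 10 leap = 29×365 + 10×366 = 14245 days.
Total: 334 + 14245 + 222 = 14801 days.

14801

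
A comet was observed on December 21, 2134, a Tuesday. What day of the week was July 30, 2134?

Friday

Count forward from the earlier date (July 30, 2134) to the later (December 21, 2134):
July 2134: 31 − 30 = 1 day remains.
Then August (31), September (30), October (31), November (30): 31 + 30 + 31 + 30 = 122 days.
December 1–21, 2134: 21 days.
Total: 1 + 122 + 21 = 144 days.
144 mod 7 = 4, so 4 days before Tuesday is Friday.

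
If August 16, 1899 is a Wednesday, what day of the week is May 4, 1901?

Day-of-year of August 16, 1899: 228.
Day-of-year of May 4, 1901: 124.
1899 has 365 days, so 365 − 228 = 137 days remain in 1899.
Full years: 1900: 365. Sum = 365.
Total: 137 + 365 + 124 = 626 days.
626 mod 7 = 3, so 3 days after Wednesday is Saturday.

Saturday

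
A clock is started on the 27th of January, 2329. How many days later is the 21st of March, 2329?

January 2329: 31 − 27 = 4 days remain.
Then February 2329 (28): 28 days.
March 1–21, 2329: 21 days.
Total: 4 + 28 + 21 = 53 days.

53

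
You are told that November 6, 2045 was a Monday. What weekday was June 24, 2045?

Count forward from the earlier date (June 24, 2045) to the later (November 6, 2045):
June 2045: 30 − 24 = 6 days remain.
Then July (31), August (31), September (30), October (31): 31 + 31 + 30 + 31 = 123 days.
November 1–6, 2045: 6 days.
Total: 6 + 123 + 6 = 135 days.
135 mod 7 = 2, so 2 days before Monday is Saturday.

Saturday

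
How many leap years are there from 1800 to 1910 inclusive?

Years divisible by 4: 1800, 1804, …, 1908 — 28 in all.
Of these, 1800, 1900 are divisible by 100 but not 400, so not leap.
Leap years: 28 − 2 = 26.

26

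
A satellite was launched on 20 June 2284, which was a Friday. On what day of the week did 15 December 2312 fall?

Sunday

Day-of-year of June 20, 2284: 172.
Day-of-year of December 15, 2312: 350.
2284 has 366 days, so 366 − 172 = 194 days remain in 2284.
Full years 2285–2311: 22 common + 5 leap = 22×365 + 5×366 = 9860 days.
Total: 194 + 9860 + 350 = 10404 days.
10404 mod 7 = 2, so 2 days after Friday is Sunday.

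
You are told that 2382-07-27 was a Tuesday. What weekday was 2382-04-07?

Wednesday

Count forward from the earlier date (April 7, 2382) to the later (July 27, 2382):
April 2382: 30 − 7 = 23 days remain.
Then May (31), June (30): 31 + 30 = 61 days.
July 1–27, 2382: 27 days.
Total: 23 + 61 + 27 = 111 days.
111 mod 7 = 6, so 6 days before Tuesday is Wednesday.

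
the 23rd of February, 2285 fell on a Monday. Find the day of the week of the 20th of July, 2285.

February 2285: 28 − 23 = 5 days remain (2285 is not a leap year, so February has 28 days).
Then March (31), April (30), May (31), June (30): 31 + 30 + 31 + 30 = 122 days.
July 1–20, 2285: 20 days.
Total: 5 + 122 + 20 = 147 days.
147 is a multiple of 7, so the 20th of July, 2285 falls on the same weekday: Monday.

Monday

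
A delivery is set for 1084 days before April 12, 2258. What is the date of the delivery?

April 24, 2255

Count 1084 days before April 12, 2258:
Day-of-year of April 24, 2255: 114.
Day-of-year of April 12, 2258: 102.
2255 has 365 days, so 365 − 114 = 251 days remain in 2255.
Full years: 2256: 366; 2257: 365. Sum = 731.
Total: 251 + 731 + 102 = 1084 days.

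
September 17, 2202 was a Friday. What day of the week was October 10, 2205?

Day-of-year of September 17, 2202: 260.
Day-of-year of October 10, 2205: 283.
2202 has 365 days, so 365 − 260 = 105 days remain in 2202.
Full years: 2203: 365; 2204: 366. Sum = 731.
Total: 105 + 731 + 283 = 1119 days.
1119 mod 7 = 6, so 6 days after Friday is Thursday.

Thursday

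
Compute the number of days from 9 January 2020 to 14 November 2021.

Day-of-year of January 9, 2020: 9.
Day-of-year of November 14, 2021: 318.
2020 has 366 days, so 366 − 9 = 357 days remain in 2020.
Total: 357 + 318 = 675 days.

675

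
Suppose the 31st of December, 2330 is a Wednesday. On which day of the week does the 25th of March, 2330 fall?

Tuesday

Count forward from the earlier date (March 25, 2330) to the later (December 31, 2330):
March 2330: 31 − 25 = 6 days remain.
Then April (30), May (31), June (30), July (31), August (31), September (30), October (31), November (30): 30 + 31 + 30 + 31 + 31 + 30 + 31 + 30 = 244 days.
December 1–31, 2330: 31 days.
Total: 6 + 244 + 31 = 281 days.
281 mod 7 = 1, so 1 day before Wednesday is Tuesday.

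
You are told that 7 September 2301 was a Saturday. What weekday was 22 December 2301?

Sunday

September 2301: 30 − 7 = 23 days remain.
Then October (31), November (30): 31 + 30 = 61 days.
December 1–22, 2301: 22 days.
Total: 23 + 61 + 22 = 106 days.
106 mod 7 = 1, so 1 day after Saturday is Sunday.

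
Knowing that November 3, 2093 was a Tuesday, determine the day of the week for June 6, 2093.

Count forward from the earlier date (June 6, 2093) to the later (November 3, 2093):
June 2093: 30 − 6 = 24 days remain.
Then July (31), August (31), September (30), October (31): 31 + 31 + 30 + 31 = 123 days.
November 1–3, 2093: 3 days.
Total: 24 + 123 + 3 = 150 days.
150 mod 7 = 3, so 3 days before Tuesday is Saturday.

Saturday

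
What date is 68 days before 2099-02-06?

2098-11-30

Count 68 days before February 6, 2099:
November 2098: 30 − 30 = 0 days remain.
Then December (31), January (31): 31 + 31 = 62 days.
February 1–6, 2099: 6 days (2099 is not a leap year).
Total: 0 + 62 + 6 = 68 days.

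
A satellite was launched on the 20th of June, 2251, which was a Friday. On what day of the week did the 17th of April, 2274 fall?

From June 20, 2251 to June 20, 2273: 22 years, of which 6 contain a Feb 29 — 16×365 + 6×366 = 8036 days.
June 2273: 30 − 20 = 10 days remain.
Then 9 full months totalling 274 days.
April 1–17, 2274: 17 days.
Residual: 301 days.
Total: 8337 days.
8337 is a multiple of 7, so the 17th of April, 2274 falls on the same weekday: Friday.

Friday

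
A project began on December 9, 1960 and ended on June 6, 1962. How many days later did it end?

544

December 9, 1960 → December 9, 1961: 365 days.
December 1961: 31 − 9 = 22 days remain.
Then January (31), February 1962 (28), March (31), April (30), May (31): 31 + 28 + 31 + 30 + 31 = 151 days.
June 1–6, 1962: 6 days.
Residual: 179 days.
Total: 544 days.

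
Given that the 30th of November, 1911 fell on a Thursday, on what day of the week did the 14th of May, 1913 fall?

November 30, 1911 → November 30, 1912: 366 days (1912 is a leap year).
November 1912: 30 − 30 = 0 days remain.
Then December (31), January (31), February 1913 (28), March (31), April (30): 31 + 31 + 28 + 31 + 30 = 151 days.
May 1–14, 1913: 14 days.
Residual: 165 days.
Total: 531 days.
531 mod 7 = 6, so 6 days after Thursday is Wednesday.

Wednesday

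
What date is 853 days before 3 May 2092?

1 January 2090

Count 853 days before May 3, 2092:
Day-of-year of January 1, 2090: 1.
Day-of-year of May 3, 2092: 124.
2090 has 365 days, so 365 − 1 = 364 days remain in 2090.
Full years: 2091: 365. Sum = 365.
Total: 364 + 365 + 124 = 853 days.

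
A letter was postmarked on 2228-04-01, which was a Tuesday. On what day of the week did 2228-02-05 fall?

Tuesday

Count forward from the earlier date (February 5, 2228) to the later (April 1, 2228):
February 2228: 29 − 5 = 24 days remain (2228 is a leap year, so February has 29 days).
Then March (31): 31 days.
April 1, 2228: 1 day.
Total: 24 + 31 + 1 = 56 days.
56 is a multiple of 7, so 2228-02-05 falls on the same weekday: Tuesday.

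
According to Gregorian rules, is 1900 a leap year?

1900 is not a leap year (divisible by 100 but not 400).

No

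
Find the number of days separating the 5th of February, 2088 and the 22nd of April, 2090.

Day-of-year of February 5, 2088: 36.
Day-of-year of April 22, 2090: 112.
2088 has 366 days, so 366 − 36 = 330 days remain in 2088.
Full years: 2089: 365. Sum = 365.
Total: 330 + 365 + 112 = 807 days.

807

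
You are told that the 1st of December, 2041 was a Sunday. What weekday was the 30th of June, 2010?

Count forward from the earlier date (June 30, 2010) to the later (December 1, 2041):
Day-of-year of June 30, 2010: 181.
Day-of-year of December 1, 2041: 335.
2010 has 365 days, so 365 − 181 = 184 days remain in 2010.
Full years 2011–2040: 22 common + 8 leap = 22×365 + 8×366 = 10958 days.
Total: 184 + 10958 + 335 = 11477 days.
11477 mod 7 = 4, so 4 days before Sunday is Wednesday.

Wednesday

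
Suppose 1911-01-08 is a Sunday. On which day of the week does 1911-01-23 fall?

Monday

Within January 1911: 23 − 8 = 15 days.
15 mod 7 = 1, so 1 day after Sunday is Monday.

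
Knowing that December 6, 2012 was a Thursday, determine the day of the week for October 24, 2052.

Day-of-year of December 6, 2012: 341.
Day-of-year of October 24, 2052: 298.
2012 has 366 days, so 366 − 341 = 25 days remain in 2012.
Full years 2013–2051: 30 common + 9 leap = 30×365 + 9×366 = 14244 days.
Total: 25 + 14244 + 298 = 14567 days.
14567 is a multiple of 7, so October 24, 2052 falls on the same weekday: Thursday.

Thursday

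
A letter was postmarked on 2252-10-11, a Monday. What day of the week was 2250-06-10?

Monday

Count forward from the earlier date (June 10, 2250) to the later (October 11, 2252):
June 10, 2250 → June 10, 2251: 365 days.
June 10, 2251 → June 10, 2252: 366 days (2252 is a leap year).
June 2252: 30 − 10 = 20 days remain.
Then July (31), August (31), September (30): 31 + 31 + 30 = 92 days.
October 1–11, 2252: 11 days.
Residual: 123 days.
Total: 854 days.
854 is a multiple of 7, so 2250-06-10 falls on the same weekday: Monday.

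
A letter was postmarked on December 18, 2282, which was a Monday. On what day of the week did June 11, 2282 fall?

Count forward from the earlier date (June 11, 2282) to the later (December 18, 2282):
June 2282: 30 − 11 = 19 days remain.
Then July (31), August (31), September (30), October (31), November (30): 31 + 31 + 30 + 31 + 30 = 153 days.
December 1–18, 2282: 18 days.
Total: 19 + 153 + 18 = 190 days.
190 mod 7 = 1, so 1 day before Monday is Sunday.

Sunday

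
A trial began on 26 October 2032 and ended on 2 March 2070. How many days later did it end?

Day-of-year of October 26, 2032: 300.
Day-of-year of March 2, 2070: 61.
2032 has 366 days, so 366 − 300 = 66 days remain in 2032.
Full years 2033–2069: 28 common + 9 leap = 28×365 + 9×366 = 13514 days.
Total: 66 + 13514 + 61 = 13641 days.

13641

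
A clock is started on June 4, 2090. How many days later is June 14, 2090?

10

Within June 2090: 14 − 4 = 10 days.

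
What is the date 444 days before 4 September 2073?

17 June 2072

Count 444 days before September 4, 2073:
Day-of-year of June 17, 2072: 169.
Day-of-year of September 4, 2073: 247.
2072 has 366 days, so 366 − 169 = 197 days remain in 2072.
Total: 197 + 247 = 444 days.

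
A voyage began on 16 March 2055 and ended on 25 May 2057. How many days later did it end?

March 2055: 31 − 16 = 15 days remain.
Then 25 full months totalling 761 days.
May 1–25, 2057: 25 days.
Total: 15 + 761 + 25 = 801 days.

801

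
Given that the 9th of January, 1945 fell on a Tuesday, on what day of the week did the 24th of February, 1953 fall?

Day-of-year of January 9, 1945: 9.
Day-of-year of February 24, 1953: 55.
1945 has 365 days, so 365 − 9 = 356 days remain in 1945.
Full years 1946–1952: 5 common + 2 leap = 5×365 + 2×366 = 2557 days.
Total: 356 + 2557 + 55 = 2968 days.
2968 is a multiple of 7, so the 24th of February, 1953 falls on the same weekday: Tuesday.

Tuesday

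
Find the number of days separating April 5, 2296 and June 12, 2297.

433

Day-of-year of April 5, 2296: 96.
Day-of-year of June 12, 2297: 163.
2296 has 366 days, so 366 − 96 = 270 days remain in 2296.
Total: 270 + 163 = 433 days.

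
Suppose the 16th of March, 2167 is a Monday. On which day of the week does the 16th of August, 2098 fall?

Count forward from the earlier date (August 16, 2098) to the later (March 16, 2167):
From August 16, 2098 to August 16, 2166: 68 years, of which 16 contain a Feb 29 — 52×365 + 16×366 = 24836 days.
(2100 is not a leap year (divisible by 100 but not 400).)
August 2166: 31 − 16 = 15 days remain.
Then September (30), October (31), November (30), December (31), January (31), February 2167 (28): 30 + 31 + 30 + 31 + 31 + 28 = 181 days.
March 1–16, 2167: 16 days.
Residual: 212 days.
Total: 25048 days.
25048 mod 7 = 2, so 2 days before Monday is Saturday.

Saturday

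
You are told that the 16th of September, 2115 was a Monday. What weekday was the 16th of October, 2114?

Count forward from the earlier date (October 16, 2114) to the later (September 16, 2115):
October 2114: 31 − 16 = 15 days remain.
Then 10 full months totalling 304 days.
September 1–16, 2115: 16 days.
Residual: 335 days.
Total: 335 days.
335 mod 7 = 6, so 6 days before Monday is Tuesday.

Tuesday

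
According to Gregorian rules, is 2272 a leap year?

2272 is a leap year.

Yes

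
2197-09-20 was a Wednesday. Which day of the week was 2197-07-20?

Thursday

Count forward from the earlier date (July 20, 2197) to the later (September 20, 2197):
July 2197: 31 − 20 = 11 days remain.
Then August (31): 31 days.
September 1–20, 2197: 20 days.
Total: 11 + 31 + 20 = 62 days.
62 mod 7 = 6, so 6 days before Wednesday is Thursday.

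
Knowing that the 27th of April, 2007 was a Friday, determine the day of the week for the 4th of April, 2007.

Wednesday

Count forward from the earlier date (April 4, 2007) to the later (April 27, 2007):
Within April 2007: 27 − 4 = 23 days.
23 mod 7 = 2, so 2 days before Friday is Wednesday.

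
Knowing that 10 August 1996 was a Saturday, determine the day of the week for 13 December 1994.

Count forward from the earlier date (December 13, 1994) to the later (August 10, 1996):
Day-of-year of December 13, 1994: 347.
Day-of-year of August 10, 1996: 223.
1994 has 365 days, so 365 − 347 = 18 days remain in 1994.
Full years: 1995: 365. Sum = 365.
Total: 18 + 365 + 223 = 606 days.
606 mod 7 = 4, so 4 days before Saturday is Tuesday.

Tuesday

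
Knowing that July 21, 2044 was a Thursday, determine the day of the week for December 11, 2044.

Sunday

July 2044: 31 − 21 = 10 days remain.
Then August (31), September (30), October (31), November (30): 31 + 30 + 31 + 30 = 122 days.
December 1–11, 2044: 11 days.
Total: 10 + 122 + 11 = 143 days.
143 mod 7 = 3, so 3 days after Thursday is Sunday.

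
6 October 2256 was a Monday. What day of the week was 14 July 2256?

Count forward from the earlier date (July 14, 2256) to the later (October 6, 2256):
July 2256: 31 − 14 = 17 days remain.
Then August (31), September (30): 31 + 30 = 61 days.
October 1–6, 2256: 6 days.
Total: 17 + 61 + 6 = 84 days.
84 is a multiple of 7, so 14 July 2256 falls on the same weekday: Monday.

Monday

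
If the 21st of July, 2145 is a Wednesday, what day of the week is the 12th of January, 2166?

Sunday

From July 21, 2145 to July 21, 2165: 20 years, of which 5 contain a Feb 29 — 15×365 + 5×366 = 7305 days.
July 2165: 31 − 21 = 10 days remain.
Then August (31), September (30), October (31), November (30), December (31): 31 + 30 + 31 + 30 + 31 = 153 days.
January 1–12, 2166: 12 days.
Residual: 175 days.
Total: 7480 days.
7480 mod 7 = 4, so 4 days after Wednesday is Sunday.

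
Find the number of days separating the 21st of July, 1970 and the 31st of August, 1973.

1137

Day-of-year of July 21, 1970: 202.
Day-of-year of August 31, 1973: 243.
1970 has 365 days, so 365 − 202 = 163 days remain in 1970.
Full years: 1971: 365; 1972: 366. Sum = 731.
Total: 163 + 731 + 243 = 1137 days.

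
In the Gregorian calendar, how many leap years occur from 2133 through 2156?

6

Years divisible by 4 in [2133, 2156]: 2136, 2140, 2144, 2148, 2152, 2156.
No century exceptions apply. Count: 6.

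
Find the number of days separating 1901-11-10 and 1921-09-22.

7256

From November 10, 1901 to November 10, 1920: 19 years, of which 5 contain a Feb 29 — 14×365 + 5×366 = 6940 days.
November 1920: 30 − 10 = 20 days remain.
Then 9 full months totalling 274 days.
September 1–22, 1921: 22 days.
Residual: 316 days.
Total: 7256 days.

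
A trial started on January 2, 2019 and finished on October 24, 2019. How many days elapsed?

295

January 2019: 31 − 2 = 29 days remain.
Then February 2019 (28), March (31), April (30), May (31), June (30), July (31), August (31), September (30): 28 + 31 + 30 + 31 + 30 + 31 + 31 + 30 = 242 days.
October 1–24, 2019: 24 days.
Total: 29 + 242 + 24 = 295 days.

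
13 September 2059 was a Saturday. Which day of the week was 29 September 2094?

Wednesday

From September 13, 2059 to September 13, 2094: 35 years, of which 9 contain a Feb 29 — 26×365 + 9×366 = 12784 days.
Within September 2094: 29 − 13 = 16 days.
Total: 12800 days.
12800 mod 7 = 4, so 4 days after Saturday is Wednesday.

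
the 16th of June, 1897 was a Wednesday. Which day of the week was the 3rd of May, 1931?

From June 16, 1897 to June 16, 1930: 33 years, of which 7 contain a Feb 29 — 26×365 + 7×366 = 12052 days.
(1900 is not a leap year (divisible by 100 but not 400).)
June 1930: 30 − 16 = 14 days remain.
Then 10 full months totalling 304 days.
May 1–3, 1931: 3 days.
Residual: 321 days.
Total: 12373 days.
12373 mod 7 = 4, so 4 days after Wednesday is Sunday.

Sunday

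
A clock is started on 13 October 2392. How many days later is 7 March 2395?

Day-of-year of October 13, 2392: 287.
Day-of-year of March 7, 2395: 66.
2392 has 366 days, so 366 − 287 = 79 days remain in 2392.
Full years: 2393: 365; 2394: 365. Sum = 730.
Total: 79 + 730 + 66 = 875 days.

875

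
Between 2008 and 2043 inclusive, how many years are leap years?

Years divisible by 4 in [2008, 2043]: 2008, 2012, 2016, 2020, 2024, 2028, 2032, 2036, 2040.
No century exceptions apply. Count: 9.

9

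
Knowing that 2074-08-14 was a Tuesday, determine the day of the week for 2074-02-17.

Saturday

Count forward from the earlier date (February 17, 2074) to the later (August 14, 2074):
February 2074: 28 − 17 = 11 days remain (2074 is not a leap year, so February has 28 days).
Then March (31), April (30), May (31), June (30), July (31): 31 + 30 + 31 + 30 + 31 = 153 days.
August 1–14, 2074: 14 days.
Total: 11 + 153 + 14 = 178 days.
178 mod 7 = 3, so 3 days before Tuesday is Saturday.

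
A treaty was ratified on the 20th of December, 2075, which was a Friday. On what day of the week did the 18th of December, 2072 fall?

Sunday

Count forward from the earlier date (December 18, 2072) to the later (December 20, 2075):
December 18, 2072 → December 18, 2073: 365 days.
December 18, 2073 → December 18, 2074: 365 days.
December 18, 2074 → December 18, 2075: 365 days.
Within December 2075: 20 − 18 = 2 days.
Total: 1097 days.
1097 mod 7 = 5, so 5 days before Friday is Sunday.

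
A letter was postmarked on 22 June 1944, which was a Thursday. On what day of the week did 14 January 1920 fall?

Wednesday

Count forward from the earlier date (January 14, 1920) to the later (June 22, 1944):
Day-of-year of January 14, 1920: 14.
Day-of-year of June 22, 1944: 174.
1920 has 366 days, so 366 − 14 = 352 days remain in 1920.
Full years 1921–1943: 18 common + 5 leap = 18×365 + 5×366 = 8400 days.
Total: 352 + 8400 + 174 = 8926 days.
8926 mod 7 = 1, so 1 day before Thursday is Wednesday.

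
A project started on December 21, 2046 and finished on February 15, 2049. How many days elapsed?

December 21, 2046 → December 21, 2047: 365 days.
December 21, 2047 → December 21, 2048: 366 days (2048 is a leap year).
December 2048: 31 − 21 = 10 days remain.
Then January (31): 31 days.
February 1–15, 2049: 15 days (2049 is not a leap year).
Residual: 56 days.
Total: 787 days.

787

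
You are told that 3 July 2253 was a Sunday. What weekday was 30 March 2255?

Friday

July 2253: 31 − 3 = 28 days remain.
Then 19 full months totalling 577 days.
March 1–30, 2255: 30 days.
Total: 28 + 577 + 30 = 635 days.
635 mod 7 = 5, so 5 days after Sunday is Friday.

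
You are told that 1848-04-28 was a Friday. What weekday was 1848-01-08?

Saturday

Count forward from the earlier date (January 8, 1848) to the later (April 28, 1848):
January 1848: 31 − 8 = 23 days remain.
Then February 1848 (29), March (31): 29 + 31 = 60 days.
April 1–28, 1848: 28 days.
Total: 23 + 60 + 28 = 111 days.
111 mod 7 = 6, so 6 days before Friday is Saturday.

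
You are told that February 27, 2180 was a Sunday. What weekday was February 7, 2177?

Friday

Count forward from the earlier date (February 7, 2177) to the later (February 27, 2180):
Day-of-year of February 7, 2177: 38.
Day-of-year of February 27, 2180: 58.
2177 has 365 days, so 365 − 38 = 327 days remain in 2177.
Full years: 2178: 365; 2179: 365. Sum = 730.
Total: 327 + 730 + 58 = 1115 days.
1115 mod 7 = 2, so 2 days before Sunday is Friday.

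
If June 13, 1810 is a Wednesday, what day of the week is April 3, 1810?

Count forward from the earlier date (April 3, 1810) to the later (June 13, 1810):
April 1810: 30 − 3 = 27 days remain.
Then May (31): 31 days.
June 1–13, 1810: 13 days.
Total: 27 + 31 + 13 = 71 days.
71 mod 7 = 1, so 1 day before Wednesday is Tuesday.

Tuesday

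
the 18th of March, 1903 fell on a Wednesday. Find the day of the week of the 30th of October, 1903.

Friday

March 1903: 31 − 18 = 13 days remain.
Then April (30), May (31), June (30), July (31), August (31), September (30): 30 + 31 + 30 + 31 + 31 + 30 = 183 days.
October 1–30, 1903: 30 days.
Total: 13 + 183 + 30 = 226 days.
226 mod 7 = 2, so 2 days after Wednesday is Friday.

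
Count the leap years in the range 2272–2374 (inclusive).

25

Years divisible by 4: 2272, 2276, …, 2372 — 26 in all.
Of these, 2300 is divisible by 100 but not 400, so not leap.
Leap years: 26 − 1 = 25.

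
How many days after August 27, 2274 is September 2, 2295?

7676

Day-of-year of August 27, 2274: 239.
Day-of-year of September 2, 2295: 245.
2274 has 365 days, so 365 − 239 = 126 days remain in 2274.
Full years 2275–2294: 15 common + 5 leap = 15×365 + 5×366 = 7305 days.
Total: 126 + 7305 + 245 = 7676 days.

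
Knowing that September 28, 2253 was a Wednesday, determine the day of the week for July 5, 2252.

Count forward from the earlier date (July 5, 2252) to the later (September 28, 2253):
July 2252: 31 − 5 = 26 days remain.
Then 13 full months totalling 396 days.
September 1–28, 2253: 28 days.
Total: 26 + 396 + 28 = 450 days.
450 mod 7 = 2, so 2 days before Wednesday is Monday.

Monday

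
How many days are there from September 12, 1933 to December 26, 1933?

September 1933: 30 − 12 = 18 days remain.
Then October (31), November (30): 31 + 30 = 61 days.
December 1–26, 1933: 26 days.
Total: 18 + 61 + 26 = 105 days.

105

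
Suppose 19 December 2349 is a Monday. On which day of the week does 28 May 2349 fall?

Saturday

Count forward from the earlier date (May 28, 2349) to the later (December 19, 2349):
May 2349: 31 − 28 = 3 days remain.
Then June (30), July (31), August (31), September (30), October (31), November (30): 30 + 31 + 31 + 30 + 31 + 30 = 183 days.
December 1–19, 2349: 19 days.
Total: 3 + 183 + 19 = 205 days.
205 mod 7 = 2, so 2 days before Monday is Saturday.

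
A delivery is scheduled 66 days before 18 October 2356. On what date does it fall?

13 August 2356

Count 66 days before October 18, 2356:
August 2356: 31 − 13 = 18 days remain.
Then September (30): 30 days.
October 1–18, 2356: 18 days.
Total: 18 + 30 + 18 = 66 days.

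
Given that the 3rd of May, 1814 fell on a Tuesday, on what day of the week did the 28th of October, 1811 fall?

Count forward from the earlier date (October 28, 1811) to the later (May 3, 1814):
Day-of-year of October 28, 1811: 301.
Day-of-year of May 3, 1814: 123.
1811 has 365 days, so 365 − 301 = 64 days remain in 1811.
Full years: 1812: 366; 1813: 365. Sum = 731.
Total: 64 + 731 + 123 = 918 days.
918 mod 7 = 1, so 1 day before Tuesday is Monday.

Monday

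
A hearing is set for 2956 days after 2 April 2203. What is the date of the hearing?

6 May 2211

Count 2956 days after April 2, 2203:
Day-of-year of April 2, 2203: 92.
Day-of-year of May 6, 2211: 126.
2203 has 365 days, so 365 − 92 = 273 days remain in 2203.
Full years 2204–2210: 5 common + 2 leap = 5×365 + 2×366 = 2557 days.
Total: 273 + 2557 + 126 = 2956 days.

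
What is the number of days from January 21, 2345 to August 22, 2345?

213

January 2345: 31 − 21 = 10 days remain.
Then February 2345 (28), March (31), April (30), May (31), June (30), July (31): 28 + 31 + 30 + 31 + 30 + 31 = 181 days.
August 1–22, 2345: 22 days.
Total: 10 + 181 + 22 = 213 days.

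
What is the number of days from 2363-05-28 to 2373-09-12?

3760

From May 28, 2363 to May 28, 2373: 10 years, of which 3 contain a Feb 29 — 7×365 + 3×366 = 3653 days.
May 2373: 31 − 28 = 3 days remain.
Then June (30), July (31), August (31): 30 + 31 + 31 = 92 days.
September 1–12, 2373: 12 days.
Residual: 107 days.
Total: 3760 days.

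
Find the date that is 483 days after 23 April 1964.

19 August 1965

Count 483 days after April 23, 1964:
April 23, 1964 → April 23, 1965: 365 days.
April 1965: 30 − 23 = 7 days remain.
Then May (31), June (30), July (31): 31 + 30 + 31 = 92 days.
August 1–19, 1965: 19 days.
Residual: 118 days.
Total: 483 days.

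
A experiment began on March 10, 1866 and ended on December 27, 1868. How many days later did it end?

March 10, 1866 → March 10, 1867: 365 days.
March 10, 1867 → March 10, 1868: 366 days (1868 is a leap year).
March 1868: 31 − 10 = 21 days remain.
Then April (30), May (31), June (30), July (31), August (31), September (30), October (31), November (30): 30 + 31 + 30 + 31 + 31 + 30 + 31 + 30 = 244 days.
December 1–27, 1868: 27 days.
Residual: 292 days.
Total: 1023 days.

1023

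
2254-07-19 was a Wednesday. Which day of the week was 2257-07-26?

Day-of-year of July 19, 2254: 200.
Day-of-year of July 26, 2257: 207.
2254 has 365 days, so 365 − 200 = 165 days remain in 2254.
Full years: 2255: 365; 2256: 366. Sum = 731.
Total: 165 + 731 + 207 = 1103 days.
1103 mod 7 = 4, so 4 days after Wednesday is Sunday.

Sunday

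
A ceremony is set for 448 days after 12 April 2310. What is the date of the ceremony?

4 July 2311

Count 448 days after April 12, 2310:
April 12, 2310 → April 12, 2311: 365 days.
April 2311: 30 − 12 = 18 days remain.
Then May (31), June (30): 31 + 30 = 61 days.
July 1–4, 2311: 4 days.
Residual: 83 days.
Total: 448 days.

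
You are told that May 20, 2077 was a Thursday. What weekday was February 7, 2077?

Sunday

Count forward from the earlier date (February 7, 2077) to the later (May 20, 2077):
February 2077: 28 − 7 = 21 days remain (2077 is not a leap year, so February has 28 days).
Then March (31), April (30): 31 + 30 = 61 days.
May 1–20, 2077: 20 days.
Total: 21 + 61 + 20 = 102 days.
102 mod 7 = 4, so 4 days before Thursday is Sunday.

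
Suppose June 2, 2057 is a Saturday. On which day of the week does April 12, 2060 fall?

Monday

Day-of-year of June 2, 2057: 153.
Day-of-year of April 12, 2060: 103.
2057 has 365 days, so 365 − 153 = 212 days remain in 2057.
Full years: 2058: 365; 2059: 365. Sum = 730.
Total: 212 + 730 + 103 = 1045 days.
1045 mod 7 = 2, so 2 days after Saturday is Monday.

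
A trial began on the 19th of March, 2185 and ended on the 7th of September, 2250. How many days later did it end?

From March 19, 2185 to March 19, 2250: 65 years, of which 15 contain a Feb 29 — 50×365 + 15×366 = 23740 days.
(2200 is not a leap year (divisible by 100 but not 400).)
March 2250: 31 − 19 = 12 days remain.
Then April (30), May (31), June (30), July (31), August (31): 30 + 31 + 30 + 31 + 31 = 153 days.
September 1–7, 2250: 7 days.
Residual: 172 days.
Total: 23912 days.

23912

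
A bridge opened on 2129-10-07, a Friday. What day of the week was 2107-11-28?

Monday

Count forward from the earlier date (November 28, 2107) to the later (October 7, 2129):
Day-of-year of November 28, 2107: 332.
Day-of-year of October 7, 2129: 280.
2107 has 365 days, so 365 − 332 = 33 days remain in 2107.
Full years 2108–2128: 15 common + 6 leap = 15×365 + 6×366 = 7671 days.
Total: 33 + 7671 + 280 = 7984 days.
7984 mod 7 = 4, so 4 days before Friday is Monday.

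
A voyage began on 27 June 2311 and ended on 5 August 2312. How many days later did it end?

405

Day-of-year of June 27, 2311: 178.
Day-of-year of August 5, 2312: 218.
2311 has 365 days, so 365 − 178 = 187 days remain in 2311.
Total: 187 + 218 = 405 days.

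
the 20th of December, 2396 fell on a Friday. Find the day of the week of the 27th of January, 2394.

Count forward from the earlier date (January 27, 2394) to the later (December 20, 2396):
January 27, 2394 → January 27, 2395: 365 days.
January 27, 2395 → January 27, 2396: 365 days.
January 2396: 31 − 27 = 4 days remain.
Then 10 full months totalling 304 days.
December 1–20, 2396: 20 days.
Residual: 328 days.
Total: 1058 days.
1058 mod 7 = 1, so 1 day before Friday is Thursday.

Thursday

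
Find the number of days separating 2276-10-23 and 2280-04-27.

1282

Day-of-year of October 23, 2276: 297.
Day-of-year of April 27, 2280: 118.
2276 has 366 days, so 366 − 297 = 69 days remain in 2276.
Full years: 2277: 365; 2278: 365; 2279: 365. Sum = 1095.
Total: 69 + 1095 + 118 = 1282 days.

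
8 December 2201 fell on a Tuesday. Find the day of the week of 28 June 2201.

Count forward from the earlier date (June 28, 2201) to the later (December 8, 2201):
June 2201: 30 − 28 = 2 days remain.
Then July (31), August (31), September (30), October (31), November (30): 31 + 31 + 30 + 31 + 30 = 153 days.
December 1–8, 2201: 8 days.
Total: 2 + 153 + 8 = 163 days.
163 mod 7 = 2, so 2 days before Tuesday is Sunday.

Sunday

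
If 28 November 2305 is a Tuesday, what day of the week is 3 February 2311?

Friday

Day-of-year of November 28, 2305: 332.
Day-of-year of February 3, 2311: 34.
2305 has 365 days, so 365 − 332 = 33 days remain in 2305.
Full years: 2306: 365; 2307: 365; 2308: 366; 2309: 365; 2310: 365. Sum = 1826.
Total: 33 + 1826 + 34 = 1893 days.
1893 mod 7 = 3, so 3 days after Tuesday is Friday.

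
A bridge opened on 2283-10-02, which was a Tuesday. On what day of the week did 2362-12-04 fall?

Tuesday

From October 2, 2283 to October 2, 2362: 79 years, of which 19 contain a Feb 29 — 60×365 + 19×366 = 28854 days.
(2300 is not a leap year (divisible by 100 but not 400).)
October 2362: 31 − 2 = 29 days remain.
Then November (30): 30 days.
December 1–4, 2362: 4 days.
Residual: 63 days.
Total: 28917 days.
28917 is a multiple of 7, so 2362-12-04 falls on the same weekday: Tuesday.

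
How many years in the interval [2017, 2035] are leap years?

4

Years divisible by 4 in [2017, 2035]: 2020, 2024, 2028, 2032.
No century exceptions apply. Count: 4.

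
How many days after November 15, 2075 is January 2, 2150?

27076

Day-of-year of November 15, 2075: 319.
Day-of-year of January 2, 2150: 2.
2075 has 365 days, so 365 − 319 = 46 days remain in 2075.
Full years 2076–2149: 56 common + 18 leap = 56×365 + 18×366 = 27028 days.
Total: 46 + 27028 + 2 = 27076 days.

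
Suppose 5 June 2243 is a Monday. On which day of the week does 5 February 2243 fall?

Count forward from the earlier date (February 5, 2243) to the later (June 5, 2243):
February 2243: 28 − 5 = 23 days remain (2243 is not a leap year, so February has 28 days).
Then March (31), April (30), May (31): 31 + 30 + 31 = 92 days.
June 1–5, 2243: 5 days.
Total: 23 + 92 + 5 = 120 days.
120 mod 7 = 1, so 1 day before Monday is Sunday.

Sunday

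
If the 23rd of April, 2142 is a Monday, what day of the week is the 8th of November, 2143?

April 23, 2142 → April 23, 2143: 365 days.
April 2143: 30 − 23 = 7 days remain.
Then May (31), June (30), July (31), August (31), September (30), October (31): 31 + 30 + 31 + 31 + 30 + 31 = 184 days.
November 1–8, 2143: 8 days.
Residual: 199 days.
Total: 564 days.
564 mod 7 = 4, so 4 days after Monday is Friday.

Friday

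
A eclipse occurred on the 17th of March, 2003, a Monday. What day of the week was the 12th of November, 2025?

Day-of-year of March 17, 2003: 76.
Day-of-year of November 12, 2025: 316.
2003 has 365 days, so 365 − 76 = 289 days remain in 2003.
Full years 2004–2024: 15 common + 6 leap = 15×365 + 6×366 = 7671 days.
Total: 289 + 7671 + 316 = 8276 days.
8276 mod 7 = 2, so 2 days after Monday is Wednesday.

Wednesday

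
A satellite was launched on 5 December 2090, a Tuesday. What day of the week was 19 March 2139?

Day-of-year of December 5, 2090: 339.
Day-of-year of March 19, 2139: 78.
2090 has 365 days, so 365 − 339 = 26 days remain in 2090.
Full years 2091–2138: 37 common + 11 leap = 37×365 + 11×366 = 17531 days.
Total: 26 + 17531 + 78 = 17635 days.
17635 mod 7 = 2, so 2 days after Tuesday is Thursday.

Thursday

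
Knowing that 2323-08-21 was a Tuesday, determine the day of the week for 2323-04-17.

Tuesday

Count forward from the earlier date (April 17, 2323) to the later (August 21, 2323):
April 2323: 30 − 17 = 13 days remain.
Then May (31), June (30), July (31): 31 + 30 + 31 = 92 days.
August 1–21, 2323: 21 days.
Total: 13 + 92 + 21 = 126 days.
126 is a multiple of 7, so 2323-04-17 falls on the same weekday: Tuesday.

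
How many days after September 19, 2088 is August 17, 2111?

8366

From September 19, 2088 to September 19, 2110: 22 years, of which 4 contain a Feb 29 — 18×365 + 4×366 = 8034 days.
(2100 is not a leap year (divisible by 100 but not 400).)
September 2110: 30 − 19 = 11 days remain.
Then 10 full months totalling 304 days.
August 1–17, 2111: 17 days.
Residual: 332 days.
Total: 8366 days.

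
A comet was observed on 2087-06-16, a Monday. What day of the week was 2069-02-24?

Sunday

Count forward from the earlier date (February 24, 2069) to the later (June 16, 2087):
From February 24, 2069 to February 24, 2087: 18 years, of which 4 contain a Feb 29 — 14×365 + 4×366 = 6574 days.
February 2087: 28 − 24 = 4 days remain (2087 is not a leap year, so February has 28 days).
Then March (31), April (30), May (31): 31 + 30 + 31 = 92 days.
June 1–16, 2087: 16 days.
Residual: 112 days.
Total: 6686 days.
6686 mod 7 = 1, so 1 day before Monday is Sunday.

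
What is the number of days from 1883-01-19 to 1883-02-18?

30

January 1883: 31 − 19 = 12 days remain.
February 1–18, 1883: 18 days (1883 is not a leap year).
Total: 12 + 18 = 30 days.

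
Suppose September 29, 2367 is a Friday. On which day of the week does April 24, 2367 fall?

Monday

Count forward from the earlier date (April 24, 2367) to the later (September 29, 2367):
April 2367: 30 − 24 = 6 days remain.
Then May (31), June (30), July (31), August (31): 31 + 30 + 31 + 31 = 123 days.
September 1–29, 2367: 29 days.
Total: 6 + 123 + 29 = 158 days.
158 mod 7 = 4, so 4 days before Friday is Monday.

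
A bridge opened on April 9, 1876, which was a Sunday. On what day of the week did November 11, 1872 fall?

Monday

Count forward from the earlier date (November 11, 1872) to the later (April 9, 1876):
Day-of-year of November 11, 1872: 316.
Day-of-year of April 9, 1876: 100.
1872 has 366 days, so 366 − 316 = 50 days remain in 1872.
Full years: 1873: 365; 1874: 365; 1875: 365. Sum = 1095.
Total: 50 + 1095 + 100 = 1245 days.
1245 mod 7 = 6, so 6 days before Sunday is Monday.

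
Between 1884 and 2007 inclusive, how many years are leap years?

Years divisible by 4: 1884, 1888, …, 2004 — 31 in all.
Of these, 1900 is divisible by 100 but not 400, so not leap.
2000 is divisible by 400, so still leap.
Leap years: 31 − 1 = 30.

30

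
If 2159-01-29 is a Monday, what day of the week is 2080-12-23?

Monday

Count forward from the earlier date (December 23, 2080) to the later (January 29, 2159):
Day-of-year of December 23, 2080: 358.
Day-of-year of January 29, 2159: 29.
2080 has 366 days, so 366 − 358 = 8 days remain in 2080.
Full years 2081–2158: 60 common + 18 leap = 60×365 + 18×366 = 28488 days.
Total: 8 + 28488 + 29 = 28525 days.
28525 is a multiple of 7, so 2080-12-23 falls on the same weekday: Monday.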